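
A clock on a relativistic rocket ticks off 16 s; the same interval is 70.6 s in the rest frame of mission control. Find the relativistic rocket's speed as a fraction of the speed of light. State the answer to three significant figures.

0.974c

γ = Δt/Δτ = 70.6/16 = 4.4125.
β = √(1 − 1/γ²) = √(1 − 0.0513607) = √0.9486393 = 0.974.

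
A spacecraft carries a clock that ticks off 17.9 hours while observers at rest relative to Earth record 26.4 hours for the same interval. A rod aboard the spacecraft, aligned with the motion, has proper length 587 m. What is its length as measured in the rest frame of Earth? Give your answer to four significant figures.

398.0 m

γ = Δt/Δτ = 26.4/17.9 = 1.47486.
The rod contracts by the same γ: 587 m / 1.47486 = 398.0 m.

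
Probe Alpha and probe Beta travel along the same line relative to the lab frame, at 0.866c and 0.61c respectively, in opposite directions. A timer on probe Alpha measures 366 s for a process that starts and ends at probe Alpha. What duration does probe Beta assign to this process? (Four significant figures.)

1412 s

Speed of probe Alpha in probe Beta's frame: u = (v_A + v_B)/(1 + v_A v_B/c²) = (0.866 + 0.61)/(1 + 0.866×0.61) = 1.476/1.52826 = 0.9658; |u| = 0.9658c.
At |u| = 0.9658c, γ = (1 − 0.93277)^(−1/2) = 3.8567.
The clock on probe Alpha records proper time, so probe Beta measures Δt = γΔτ = 3.8567 × 366 = 1412 s.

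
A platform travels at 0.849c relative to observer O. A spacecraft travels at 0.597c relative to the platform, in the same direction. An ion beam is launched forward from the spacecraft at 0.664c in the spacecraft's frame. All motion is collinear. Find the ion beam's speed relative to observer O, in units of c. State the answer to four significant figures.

First combine the ion beam and spacecraft (S''→S'): u₁ = (0.664 + 0.597)/(1 + 0.664×0.597) = 1.261/1.396408 = 0.90303.
Then combine with the platform (S'→S): u = (0.90303 + 0.849)/(1 + 0.90303×0.849) = 1.75203/1.76667247 = 0.99171.

0.9917c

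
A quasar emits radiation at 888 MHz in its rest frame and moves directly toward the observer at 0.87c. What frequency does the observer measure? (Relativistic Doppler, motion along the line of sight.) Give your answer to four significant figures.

3368 MHz

Relativistic Doppler (source moving toward): f_obs = f_src · √((1+β)/(1−β)).
With β = 0.87: factor = √(1.87/0.13) = 3.7927.
f_obs = 888 × 3.7927 = 3368 MHz.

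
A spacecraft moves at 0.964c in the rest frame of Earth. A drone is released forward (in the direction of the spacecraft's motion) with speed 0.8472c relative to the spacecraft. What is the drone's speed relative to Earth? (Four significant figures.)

0.9970c

Relativistic velocity addition: u = (u' + v)/(1 + u'v/c²), with u' = 0.8472c and v = 0.964c.
Numerator: 0.8472 + 0.964 = 1.8112. Denominator: 1 + (0.8472)(0.964) = 1.8167008.
u = 1.8112/1.8167008 = 0.99697, so the speed is 0.9970c.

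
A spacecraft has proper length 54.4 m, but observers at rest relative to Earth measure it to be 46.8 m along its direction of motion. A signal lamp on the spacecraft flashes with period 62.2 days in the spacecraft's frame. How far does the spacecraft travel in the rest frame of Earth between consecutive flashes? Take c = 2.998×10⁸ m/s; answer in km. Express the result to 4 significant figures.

9.547×10^11 km

Length contraction gives γ = L₀/L = 54.4/46.8 = 1.16239.
β = √(1 − 1/γ²) = 0.50979. Lab-frame period = γτ = 1.16239×62.2 days = 72.301 days. Distance = βc × γτ = 0.50979 × 2.998×10⁸ m/s × 6246806.4 s = 9.5473×10^14 m = 9.547×10^11 km.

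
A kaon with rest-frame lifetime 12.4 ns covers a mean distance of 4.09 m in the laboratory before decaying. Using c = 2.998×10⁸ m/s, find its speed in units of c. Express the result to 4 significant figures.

Lab distance = (lab lifetime)·v = γτ·βc, so βγ = d/(cτ) = 4.090/(2.998×10⁸ × 1.240×10^-8) = 1.1002.
With βγ = 1.1002: γ² = 1 + (βγ)² = 2.21044, and β = (βγ)/γ = 1.1002/1.48675 = 0.7400.

0.7400c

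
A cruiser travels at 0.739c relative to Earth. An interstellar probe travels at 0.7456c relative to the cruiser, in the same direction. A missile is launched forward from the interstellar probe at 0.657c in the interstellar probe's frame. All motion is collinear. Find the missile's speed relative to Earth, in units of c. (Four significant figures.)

0.9910c

First combine the missile and interstellar probe (S''→S'): u₁ = (0.657 + 0.7456)/(1 + 0.657×0.7456) = 1.4026/1.4898592 = 0.94143.
Then combine with the cruiser (S'→S): u = (0.94143 + 0.739)/(1 + 0.94143×0.739) = 1.68043/1.69571677 = 0.99099.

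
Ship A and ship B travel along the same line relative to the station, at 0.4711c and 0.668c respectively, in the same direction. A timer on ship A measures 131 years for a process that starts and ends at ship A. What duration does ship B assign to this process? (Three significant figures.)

The velocity of ship A relative to ship B is (0.4711 − 0.668)c / (1 − 0.4711×0.668) = −0.28732c; relative speed 0.28732c.
γ for this relative speed: γ = 1/√(1 − 0.0825528) = 1.044.
The clock on ship A records proper time, so ship B measures Δt = γΔτ = 1.044 × 131 = 137 years.

137 years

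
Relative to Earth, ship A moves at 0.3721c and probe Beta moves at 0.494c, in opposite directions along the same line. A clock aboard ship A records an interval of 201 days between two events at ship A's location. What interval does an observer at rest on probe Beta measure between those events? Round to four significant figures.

294.8 days

Speed of ship A in probe Beta's frame: u = (v_A + v_B)/(1 + v_A v_B/c²) = (0.3721 + 0.494)/(1 + 0.3721×0.494) = 0.8661/1.1838174 = 0.73162; |u| = 0.73162c.
γ for this relative speed: γ = 1/√(1 − 0.535268) = 1.4669.
The clock on ship A records proper time, so probe Beta measures Δt = γΔτ = 1.4669 × 201 = 294.8 days.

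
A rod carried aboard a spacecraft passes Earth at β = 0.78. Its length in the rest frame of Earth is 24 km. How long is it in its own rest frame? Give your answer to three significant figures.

γ = 1/√(1 − β²) = 1/√(1 − 0.6084) = 1/√0.3916 = 1/0.62578 = 1.598.
Proper length: L₀ = γ·L = 1.598 × 24 = 38.4 km.

38.4 km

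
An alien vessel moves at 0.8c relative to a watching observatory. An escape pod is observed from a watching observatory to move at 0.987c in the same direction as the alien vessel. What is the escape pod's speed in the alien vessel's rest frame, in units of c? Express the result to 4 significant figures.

Transform to the alien vessel's frame: u' = (u − v)/(1 − uv/c²).
u' = (0.987 − 0.8)/(1 − 0.987×0.8) = 0.187/0.2104 = 0.88878.
Speed in the alien vessel's frame: 0.8888c (in the same direction).

0.8888c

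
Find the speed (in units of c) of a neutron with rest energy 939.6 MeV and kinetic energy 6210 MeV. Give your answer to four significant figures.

K = (γ−1)mc², so γ = 1 + 6210/939.6 = 7.6092.
Then v/c = √(1 − γ⁻²) = √(1 − 0.0172712) = √0.9827288 = 0.9913.

0.9913c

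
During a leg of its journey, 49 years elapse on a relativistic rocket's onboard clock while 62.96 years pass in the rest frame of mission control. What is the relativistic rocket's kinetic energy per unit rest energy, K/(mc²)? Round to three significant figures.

γ = Δt/Δτ = 62.96/49 = 1.2849.
K/(mc²) = γ − 1 = 1.2849 − 1 = 0.285.

0.285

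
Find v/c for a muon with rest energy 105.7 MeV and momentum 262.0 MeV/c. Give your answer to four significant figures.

βγ = pc/(mc²) = 262.0/105.7 = 2.4787.
Since γ² = 1 + (βγ)² = 7.14395, γ = √7.14395 = 2.67282, and β = (βγ)/γ = 2.4787/2.67282 = 0.9274.

0.9274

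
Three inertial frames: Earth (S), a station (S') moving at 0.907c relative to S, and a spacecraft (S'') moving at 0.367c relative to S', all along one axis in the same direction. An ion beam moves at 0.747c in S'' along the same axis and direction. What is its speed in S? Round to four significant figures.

First combine the ion beam and spacecraft (S''→S'): u₁ = (0.747 + 0.367)/(1 + 0.747×0.367) = 1.114/1.274149 = 0.87431.
Then combine with the station (S'→S): u = (0.87431 + 0.907)/(1 + 0.87431×0.907) = 1.78131/1.79299917 = 0.99348.

0.9935c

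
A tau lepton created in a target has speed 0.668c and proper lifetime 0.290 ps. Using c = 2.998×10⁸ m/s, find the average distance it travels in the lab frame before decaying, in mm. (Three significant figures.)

0.0780 mm

γ = 1/√(1 − β²) = 1/√(1 − 0.446224) = 1/√0.553776 = 1/0.744161 = 1.3438.
Lab-frame lifetime: Δt = γτ = 1.3438 × 0.290 ps = 0.3897 ps.
Distance: d = vΔt = 0.668 × 2.998×10⁸ m/s × 3.8970×10^-13 s = 7.80×10^-5 m = 0.0780 mm.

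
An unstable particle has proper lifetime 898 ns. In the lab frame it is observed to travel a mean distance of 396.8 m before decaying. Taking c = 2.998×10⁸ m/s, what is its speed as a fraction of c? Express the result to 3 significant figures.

d = βγcτ ⇒ βγ = d/(cτ) = 396.8 m / (269.2204 m) = 1.4739.
β = (βγ)/√(1+(βγ)²) = 1.4739/√3.17238 = 0.828.

0.828c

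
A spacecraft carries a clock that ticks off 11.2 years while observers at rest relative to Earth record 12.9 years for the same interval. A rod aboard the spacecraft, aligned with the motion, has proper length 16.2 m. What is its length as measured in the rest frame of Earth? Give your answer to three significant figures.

14.1 m

From Δt = γΔτ: γ = 12.9/11.2 = 1.15179.
The rod contracts by the same γ: 16.2 m / 1.15179 = 14.1 m.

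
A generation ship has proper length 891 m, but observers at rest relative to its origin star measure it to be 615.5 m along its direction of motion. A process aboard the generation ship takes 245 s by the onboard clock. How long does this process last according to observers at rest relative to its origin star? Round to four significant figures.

γ = L₀/L = 891/615.5 = 1.4476.
The same γ dilates the second interval: 1.4476 × 245 s = 354.7 s.

354.7 s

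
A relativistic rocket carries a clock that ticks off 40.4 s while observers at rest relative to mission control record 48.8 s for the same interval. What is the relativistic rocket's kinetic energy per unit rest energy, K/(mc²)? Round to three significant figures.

From Δt = γΔτ: γ = 48.8/40.4 = 1.20792.
Since K = (γ−1)mc², K/(mc²) = 1.20792 − 1 = 0.208.

0.208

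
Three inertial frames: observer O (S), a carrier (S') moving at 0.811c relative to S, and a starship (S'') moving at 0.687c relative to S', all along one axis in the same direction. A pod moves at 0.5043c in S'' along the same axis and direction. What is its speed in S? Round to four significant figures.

First combine the pod and starship (S''→S'): u₁ = (0.5043 + 0.687)/(1 + 0.5043×0.687) = 1.1913/1.3464541 = 0.88477.
Then combine with the carrier (S'→S): u = (0.88477 + 0.811)/(1 + 0.88477×0.811) = 1.69577/1.71754847 = 0.98732.

0.9873c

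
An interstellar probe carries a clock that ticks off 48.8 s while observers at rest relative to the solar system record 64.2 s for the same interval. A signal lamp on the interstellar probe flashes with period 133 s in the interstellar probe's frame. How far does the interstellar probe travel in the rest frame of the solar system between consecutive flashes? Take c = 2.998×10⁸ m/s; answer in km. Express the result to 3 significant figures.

3.41×10^7 km

From Δt = γΔτ: γ = 64.2/48.8 = 1.31557.
β = √(1 − 1/γ²) = 0.64977. Lab-frame period = γτ = 1.31557×133 s = 174.97 s. Distance = βc × γτ = 0.64977 × 2.998×10⁸ m/s × 174.97 s = 3.4084×10^10 m = 3.41×10^7 km.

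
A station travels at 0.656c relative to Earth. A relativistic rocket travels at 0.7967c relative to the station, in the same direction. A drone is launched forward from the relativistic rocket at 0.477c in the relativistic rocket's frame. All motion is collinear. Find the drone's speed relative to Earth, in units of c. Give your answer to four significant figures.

0.9835c

Compose velocities in two stages. Stage 1 (into S'): u₁ = (0.477+0.7967)/(1+0.477×0.7967) = 0.92295.
Stage 2 (into S): u = (0.92295+0.656)/(1+0.92295×0.656) = 0.98349, so the speed is 0.9835c.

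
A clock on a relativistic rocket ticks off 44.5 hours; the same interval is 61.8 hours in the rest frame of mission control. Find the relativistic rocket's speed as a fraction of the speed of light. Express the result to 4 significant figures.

γ = Δt/Δτ = 61.8/44.5 = 1.3888.
β = √(1 − 1/γ²) = √(1 − 0.518466) = √0.481534 = 0.6939.

0.6939c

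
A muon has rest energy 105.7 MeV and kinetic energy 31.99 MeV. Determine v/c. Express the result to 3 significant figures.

γ = 1 + K/(mc²) = 1 + 31.99/105.7 = 1.3026.
β = √(1 − 1/γ²) = √(1 − 0.589356) = √0.410644 = 0.641.

0.641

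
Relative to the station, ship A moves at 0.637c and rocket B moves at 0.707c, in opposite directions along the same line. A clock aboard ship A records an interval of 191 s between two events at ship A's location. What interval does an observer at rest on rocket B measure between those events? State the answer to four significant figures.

Speed of ship A in rocket B's frame: u = (v_A + v_B)/(1 + v_A v_B/c²) = (0.637 + 0.707)/(1 + 0.637×0.707) = 1.344/1.450359 = 0.92667; |u| = 0.92667c.
γ for this relative speed: γ = 1/√(1 − 0.858717) = 2.6604.
Ship A's interval is proper; time dilation gives Δt_B = γΔτ = 2.6604 × 191 s = 508.1 s.

508.1 s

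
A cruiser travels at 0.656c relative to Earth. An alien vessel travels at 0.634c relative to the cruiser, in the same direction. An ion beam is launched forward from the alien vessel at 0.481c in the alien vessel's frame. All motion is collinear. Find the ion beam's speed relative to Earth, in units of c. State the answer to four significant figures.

0.9679c

First combine the ion beam and alien vessel (S''→S'): u₁ = (0.481 + 0.634)/(1 + 0.481×0.634) = 1.115/1.304954 = 0.85444.
Then combine with the cruiser (S'→S): u = (0.85444 + 0.656)/(1 + 0.85444×0.656) = 1.51044/1.56051264 = 0.96791.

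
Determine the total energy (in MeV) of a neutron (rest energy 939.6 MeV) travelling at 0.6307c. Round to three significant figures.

β² = 0.39778249, so γ = 1/√0.60221751 = 1.2886.
Total energy: E = γmc² = 1.2886 × 939.6 MeV = 1210 MeV.

1210 MeV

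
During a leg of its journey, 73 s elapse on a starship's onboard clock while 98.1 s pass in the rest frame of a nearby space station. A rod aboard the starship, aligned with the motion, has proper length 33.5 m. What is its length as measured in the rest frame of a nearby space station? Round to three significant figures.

From Δt = γΔτ: γ = 98.1/73 = 1.34384.
The rod contracts by the same γ: 33.5 m / 1.34384 = 24.9 m.

24.9 m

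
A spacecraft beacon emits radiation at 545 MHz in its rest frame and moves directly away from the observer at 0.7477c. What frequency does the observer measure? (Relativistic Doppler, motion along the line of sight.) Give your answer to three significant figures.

207 MHz

Relativistic Doppler (source moving away): f_obs = f_src · √((1−β)/(1+β)).
With β = 0.7477: factor = √(0.2523/1.7477) = 0.37995.
f_obs = 545 × 0.37995 = 207 MHz.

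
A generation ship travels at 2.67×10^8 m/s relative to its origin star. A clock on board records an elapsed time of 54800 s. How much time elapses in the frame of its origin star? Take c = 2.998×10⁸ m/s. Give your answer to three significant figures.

β = v/c = (2.67×10^8 m/s)/(2.998×10⁸ m/s) = 0.890594.
With β = 0.890594, γ = 1/√(1 − 0.890594²) = 1/√0.2068423 = 2.1988.
Time dilation: Δt = γ·Δτ = 2.1988 × 54800 = 1.20×10^5 s.

1.20×10^5 s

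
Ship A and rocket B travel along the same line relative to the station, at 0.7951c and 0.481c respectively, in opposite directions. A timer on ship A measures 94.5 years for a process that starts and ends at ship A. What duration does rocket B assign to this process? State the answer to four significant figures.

245.7 years

The velocity of ship A relative to rocket B is (0.7951 + 0.481)c / (1 + 0.7951×0.481) = 0.92308c; relative speed 0.92308c.
At |u| = 0.92308c, γ = (1 − 0.852077)^(−1/2) = 2.6001.
The clock on ship A records proper time, so rocket B measures Δt = γΔτ = 2.6001 × 94.5 = 245.7 years.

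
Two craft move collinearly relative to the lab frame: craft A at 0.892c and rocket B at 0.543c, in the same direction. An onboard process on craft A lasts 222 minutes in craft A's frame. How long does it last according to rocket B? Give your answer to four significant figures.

Speed of craft A in rocket B's frame: u = (v_A − v_B)/(1 − v_A v_B/c²) = (0.892 − 0.543)/(1 − 0.892×0.543) = 0.349/0.515644 = 0.67682; |u| = 0.67682c.
At |u| = 0.67682c, γ = (1 − 0.458085)^(−1/2) = 1.3584.
Craft A's interval is proper; time dilation gives Δt_B = γΔτ = 1.3584 × 222 minutes = 301.6 minutes.

301.6 minutes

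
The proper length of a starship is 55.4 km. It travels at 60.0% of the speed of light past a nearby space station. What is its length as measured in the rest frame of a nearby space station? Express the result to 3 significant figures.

With β = 0.6, γ = 1/√(1 − 0.6²) = 1/√0.64 = 1.25.
Length contraction: L = L₀/γ = 55.4/1.25 = 44.3 km.

44.3 km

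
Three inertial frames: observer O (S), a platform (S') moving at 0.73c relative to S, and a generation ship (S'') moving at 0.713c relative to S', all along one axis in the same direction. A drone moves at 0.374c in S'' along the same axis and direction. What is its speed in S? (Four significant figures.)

First combine the drone and generation ship (S''→S'): u₁ = (0.374 + 0.713)/(1 + 0.374×0.713) = 1.087/1.266662 = 0.85816.
Then combine with the platform (S'→S): u = (0.85816 + 0.73)/(1 + 0.85816×0.73) = 1.58816/1.6264568 = 0.97645.

0.9765c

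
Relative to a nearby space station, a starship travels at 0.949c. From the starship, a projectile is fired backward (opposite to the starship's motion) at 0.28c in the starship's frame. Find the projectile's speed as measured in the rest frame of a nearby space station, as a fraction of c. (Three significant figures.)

Relativistic velocity addition: u = (u' + v)/(1 + u'v/c²), with u' = −0.28c and v = 0.949c.
Numerator: −0.28 + 0.949 = 0.669. Denominator: 1 + (−0.28)(0.949) = 0.73428.
u = 0.669/0.73428 = 0.9111, so the speed is 0.911c.

0.911c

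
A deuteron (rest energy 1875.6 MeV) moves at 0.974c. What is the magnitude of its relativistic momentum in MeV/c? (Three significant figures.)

With β = 0.974, γ = 1/√(1 − 0.974²) = 1/√0.051324 = 4.4141.
Momentum: p = γβ·mc = 4.4141 × 0.974 × 1875.6 MeV/c = 8060 MeV/c.

8060 MeV/c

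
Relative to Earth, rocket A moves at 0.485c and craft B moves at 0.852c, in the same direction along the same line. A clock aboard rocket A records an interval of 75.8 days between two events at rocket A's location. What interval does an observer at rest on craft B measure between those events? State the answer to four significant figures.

Transform rocket A's velocity into craft B's frame: (0.485 − 0.852)/(1 − 0.485·0.852) = −0.367/0.58678, so the relative speed is 0.62545c.
At |u| = 0.62545c, γ = (1 − 0.391188)^(−1/2) = 1.2816.
Rocket A's interval is proper; time dilation gives Δt_B = γΔτ = 1.2816 × 75.8 days = 97.15 days.

97.15 days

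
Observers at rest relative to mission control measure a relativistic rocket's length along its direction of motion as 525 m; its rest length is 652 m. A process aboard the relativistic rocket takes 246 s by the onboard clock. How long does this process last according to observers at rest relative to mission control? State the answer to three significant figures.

306 s

γ = L₀/L = 652/525 = 1.2419.
Δt = γΔτ = 1.2419 × 246 = 306 s.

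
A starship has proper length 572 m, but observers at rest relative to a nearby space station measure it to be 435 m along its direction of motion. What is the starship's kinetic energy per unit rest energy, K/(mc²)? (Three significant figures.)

γ = L₀/L = 572/435 = 1.31494.
K/(mc²) = γ − 1 = 1.31494 − 1 = 0.315.

0.315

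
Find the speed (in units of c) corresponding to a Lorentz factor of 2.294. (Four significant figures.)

0.9000c

β = √(1 − 1/γ²) = √(1 − 1/5.262436) = √0.809974 = 0.9000.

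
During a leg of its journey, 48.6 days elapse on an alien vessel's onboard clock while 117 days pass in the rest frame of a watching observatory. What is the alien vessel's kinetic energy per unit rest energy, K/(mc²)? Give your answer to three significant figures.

1.41

γ = Δt/Δτ = 117/48.6 = 2.40741.
K/(mc²) = γ − 1 = 2.40741 − 1 = 1.41.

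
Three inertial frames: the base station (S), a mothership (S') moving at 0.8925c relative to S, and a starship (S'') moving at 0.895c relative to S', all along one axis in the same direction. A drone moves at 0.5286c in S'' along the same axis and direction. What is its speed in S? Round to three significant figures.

Apply u = (u'+v)/(1+u'v) twice. Drone in the mothership frame: (0.5286+0.895)/(1+0.5286·0.895) = 1.4236/1.473097 = 0.9664c.
That velocity, transformed to the rest frame of the base station: (0.9664+0.8925)/(1+0.9664·0.8925) = 1.8589/1.862512 = 0.99806c.

0.998c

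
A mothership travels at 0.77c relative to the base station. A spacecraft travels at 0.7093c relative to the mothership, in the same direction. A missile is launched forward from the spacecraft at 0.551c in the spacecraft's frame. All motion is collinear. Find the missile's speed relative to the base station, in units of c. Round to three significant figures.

0.987c

First combine the missile and spacecraft (S''→S'): u₁ = (0.551 + 0.7093)/(1 + 0.551×0.7093) = 1.2603/1.3908243 = 0.90615.
Then combine with the mothership (S'→S): u = (0.90615 + 0.77)/(1 + 0.90615×0.77) = 1.67615/1.6977355 = 0.98729.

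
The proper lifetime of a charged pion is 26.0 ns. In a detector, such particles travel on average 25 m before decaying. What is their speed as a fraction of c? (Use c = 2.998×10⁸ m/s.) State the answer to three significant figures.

Let x = d/(cτ) = 25.00 m / (2.998×10⁸ m/s × 2.600×10^-8 s) = 3.2073. Since d = βγcτ, x = βγ = β/√(1−β²).
Solving: β² = x²/(1+x²) = 10.2868/11.2868 = 0.911401, so β = 0.955.

0.955c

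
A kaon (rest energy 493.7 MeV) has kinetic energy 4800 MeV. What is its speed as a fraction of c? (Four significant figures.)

γ = 1 + K/(mc²) = 1 + 4800/493.7 = 10.723.
β = √(1 − 1/γ²) = √(1 − 0.00869696) = √0.99130304 = 0.9956.

0.9956c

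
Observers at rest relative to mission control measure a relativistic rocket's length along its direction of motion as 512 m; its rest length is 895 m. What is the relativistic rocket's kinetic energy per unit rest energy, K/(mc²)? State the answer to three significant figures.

0.748

Length contraction gives γ = L₀/L = 895/512 = 1.74805.
K/(mc²) = γ − 1 = 1.74805 − 1 = 0.748.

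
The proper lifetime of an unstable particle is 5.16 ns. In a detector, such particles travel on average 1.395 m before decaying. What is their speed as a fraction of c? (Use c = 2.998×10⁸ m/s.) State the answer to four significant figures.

d = βγcτ ⇒ βγ = d/(cτ) = 1.395 m / (1.546968 m) = 0.90176.
β = (βγ)/√(1+(βγ)²) = 0.90176/√1.813171 = 0.6697.

0.6697c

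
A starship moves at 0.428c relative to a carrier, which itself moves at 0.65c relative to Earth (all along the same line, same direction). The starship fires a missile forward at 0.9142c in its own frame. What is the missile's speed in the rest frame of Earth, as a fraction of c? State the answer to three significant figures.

0.992c

Compose velocities in two stages. Stage 1 (into S'): u₁ = (0.9142+0.428)/(1+0.9142×0.428) = 0.96472.
Stage 2 (into S): u = (0.96472+0.65)/(1+0.96472×0.65) = 0.99241, so the speed is 0.992c.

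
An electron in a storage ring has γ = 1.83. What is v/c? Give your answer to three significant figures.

β = √(1 − 1/γ²) = √(1 − 1/3.3489) = √0.701394 = 0.837.

0.837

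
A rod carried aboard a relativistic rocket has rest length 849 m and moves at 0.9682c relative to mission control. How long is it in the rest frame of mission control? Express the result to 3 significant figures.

212 m

γ = 1/√(1 − β²) = 1/√(1 − 0.93741124) = 1/√0.06258876 = 1/0.250177 = 3.9972.
Along the direction of motion the measured length is L₀/γ = 849/3.9972 = 212 m.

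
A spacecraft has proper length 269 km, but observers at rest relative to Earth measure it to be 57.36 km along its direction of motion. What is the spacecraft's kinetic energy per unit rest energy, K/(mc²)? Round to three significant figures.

3.69

γ = L₀/L = 269/57.36 = 4.68968.
K/(mc²) = γ − 1 = 4.68968 − 1 = 3.69.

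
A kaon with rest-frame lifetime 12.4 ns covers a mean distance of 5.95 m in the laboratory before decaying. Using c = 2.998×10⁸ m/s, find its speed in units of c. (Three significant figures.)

0.848c

Lab distance = (lab lifetime)·v = γτ·βc, so βγ = d/(cτ) = 5.950/(2.998×10⁸ × 1.240×10^-8) = 1.6005.
With βγ = 1.6005: γ² = 1 + (βγ)² = 3.5616, and β = (βγ)/γ = 1.6005/1.88722 = 0.848.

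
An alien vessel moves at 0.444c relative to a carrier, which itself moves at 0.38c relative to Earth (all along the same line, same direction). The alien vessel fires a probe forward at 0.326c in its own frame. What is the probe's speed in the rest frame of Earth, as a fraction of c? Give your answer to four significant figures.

0.8384c

First combine the probe and alien vessel (S''→S'): u₁ = (0.326 + 0.444)/(1 + 0.326×0.444) = 0.77/1.144744 = 0.67264.
Then combine with the carrier (S'→S): u = (0.67264 + 0.38)/(1 + 0.67264×0.38) = 1.05264/1.2556032 = 0.83835.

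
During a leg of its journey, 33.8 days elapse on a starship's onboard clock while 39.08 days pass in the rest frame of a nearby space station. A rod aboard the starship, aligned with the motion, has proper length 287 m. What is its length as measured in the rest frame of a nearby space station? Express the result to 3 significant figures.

From Δt = γΔτ: γ = 39.08/33.8 = 1.15621.
The rod contracts by the same γ: 287 m / 1.15621 = 248 m.

248 m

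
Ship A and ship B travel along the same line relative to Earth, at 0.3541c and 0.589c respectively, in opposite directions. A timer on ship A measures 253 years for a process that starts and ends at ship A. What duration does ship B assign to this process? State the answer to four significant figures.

404.6 years

The velocity of ship A relative to ship B is (0.3541 + 0.589)c / (1 + 0.3541×0.589) = 0.78035c; relative speed 0.78035c.
γ for this relative speed: γ = 1/√(1 − 0.608946) = 1.5991.
The clock on ship A records proper time, so ship B measures Δt = γΔτ = 1.5991 × 253 = 404.6 years.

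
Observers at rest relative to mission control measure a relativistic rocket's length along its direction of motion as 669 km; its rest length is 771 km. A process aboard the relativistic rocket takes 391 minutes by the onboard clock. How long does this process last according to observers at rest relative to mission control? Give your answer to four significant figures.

450.6 minutes

From L = L₀/γ: γ = 771/669 = 1.15247.
The same γ dilates the second interval: 1.15247 × 391 minutes = 450.6 minutes.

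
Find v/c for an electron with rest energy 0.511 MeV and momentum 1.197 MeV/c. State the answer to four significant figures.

0.9197

βγ = pc/(mc²) = 1.197/0.511 = 2.3425.
Since γ² = 1 + (βγ)² = 6.48731, γ = √6.48731 = 2.54702, and β = (βγ)/γ = 2.3425/2.54702 = 0.9197.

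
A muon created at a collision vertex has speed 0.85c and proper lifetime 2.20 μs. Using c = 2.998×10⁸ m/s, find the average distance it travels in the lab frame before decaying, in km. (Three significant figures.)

1.06 km

γ = 1/√(1 − β²) = 1/√(1 − 0.7225) = 1/√0.2775 = 1/0.526783 = 1.8983.
Lab-frame lifetime: Δt = γτ = 1.8983 × 2.20 μs = 4.1763 μs.
Distance: d = vΔt = 0.85 × 2.998×10⁸ m/s × 4.1763×10^-6 s = 1060 m = 1.06 km.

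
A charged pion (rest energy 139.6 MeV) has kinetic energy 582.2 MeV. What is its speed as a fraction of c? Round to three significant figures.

γ = 1 + K/(mc²) = 1 + 582.2/139.6 = 5.1705.
β = √(1 − 1/γ²) = √(1 − 0.0374055) = √0.9625945 = 0.981.

0.981c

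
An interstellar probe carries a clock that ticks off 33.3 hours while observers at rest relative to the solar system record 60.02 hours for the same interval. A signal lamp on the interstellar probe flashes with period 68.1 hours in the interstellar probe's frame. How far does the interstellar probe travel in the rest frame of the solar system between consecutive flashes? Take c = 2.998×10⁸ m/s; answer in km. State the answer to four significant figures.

The time-dilation ratio gives γ = 60.02/33.3 = 1.8024.
β = √(1 − 1/γ²) = 0.83197. Lab-frame period = γτ = 1.8024×68.1 hours = 122.74 hours. Distance = βc × γτ = 0.83197 × 2.998×10⁸ m/s × 441864 s = 1.1021×10^14 m = 1.102×10^11 km.

1.102×10^11 km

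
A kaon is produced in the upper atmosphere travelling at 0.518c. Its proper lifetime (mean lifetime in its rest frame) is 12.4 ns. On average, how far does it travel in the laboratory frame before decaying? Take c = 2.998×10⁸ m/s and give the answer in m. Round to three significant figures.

2.25 m

γ = 1/√(1 − β²) = 1/√(1 − 0.268324) = 1/√0.731676 = 1/0.855381 = 1.1691.
Lab-frame lifetime: Δt = γτ = 1.1691 × 12.4 ns = 14.497 ns.
Distance: d = vΔt = 0.518 × 2.998×10⁸ m/s × 1.4497×10^-8 s = 2.25 m.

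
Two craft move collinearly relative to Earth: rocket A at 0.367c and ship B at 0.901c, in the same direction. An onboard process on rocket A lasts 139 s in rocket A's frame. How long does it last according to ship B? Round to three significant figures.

The velocity of rocket A relative to ship B is (0.367 − 0.901)c / (1 − 0.367×0.901) = −0.79781c; relative speed 0.79781c.
At |u| = 0.79781c, γ = (1 − 0.636501)^(−1/2) = 1.6586.
The clock on rocket A records proper time, so ship B measures Δt = γΔτ = 1.6586 × 139 = 231 s.

231 s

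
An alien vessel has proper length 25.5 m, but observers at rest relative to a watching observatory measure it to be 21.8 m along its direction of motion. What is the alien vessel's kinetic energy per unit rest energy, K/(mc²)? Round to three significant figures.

0.170

γ = L₀/L = 25.5/21.8 = 1.16972.
K/(mc²) = γ − 1 = 1.16972 − 1 = 0.170.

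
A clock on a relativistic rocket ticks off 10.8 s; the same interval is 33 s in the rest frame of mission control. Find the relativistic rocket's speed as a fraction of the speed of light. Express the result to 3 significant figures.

0.945c

γ = Δt/Δτ = 33/10.8 = 3.0556.
β = √(1 − 1/γ²) = √(1 − 0.107104) = √0.892896 = 0.945.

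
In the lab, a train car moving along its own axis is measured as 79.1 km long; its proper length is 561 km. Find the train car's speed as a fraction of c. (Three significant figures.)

0.990c

Length contraction gives γ = L₀/L = 561/79.1 = 7.0923.
β = √(1 − 1/γ²) = √0.98012 = 0.990.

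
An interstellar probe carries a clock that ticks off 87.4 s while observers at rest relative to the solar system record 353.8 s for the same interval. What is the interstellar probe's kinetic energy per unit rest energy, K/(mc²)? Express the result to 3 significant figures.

3.05

From Δt = γΔτ: γ = 353.8/87.4 = 4.04805.
Since K = (γ−1)mc², K/(mc²) = 4.04805 − 1 = 3.05.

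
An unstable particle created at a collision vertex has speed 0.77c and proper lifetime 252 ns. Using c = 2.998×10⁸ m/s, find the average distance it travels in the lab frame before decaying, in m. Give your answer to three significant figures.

Lorentz factor: γ = (1 − 0.5929)^(−1/2) = 1.5673.
Lab-frame lifetime: Δt = γτ = 1.5673 × 252 ns = 394.96 ns.
Distance: d = vΔt = 0.77 × 2.998×10⁸ m/s × 3.9496×10^-7 s = 91.2 m.

91.2 m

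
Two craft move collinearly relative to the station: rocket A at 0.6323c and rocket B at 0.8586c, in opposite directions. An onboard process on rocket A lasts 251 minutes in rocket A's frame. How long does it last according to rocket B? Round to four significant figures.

975.1 minutes

The velocity of rocket A relative to rocket B is (0.6323 + 0.8586)c / (1 + 0.6323×0.8586) = 0.9663c; relative speed 0.9663c.
γ for this relative speed: γ = 1/√(1 − 0.933736) = 3.8847.
Rocket A's interval is proper; time dilation gives Δt_B = γΔτ = 3.8847 × 251 minutes = 975.1 minutes.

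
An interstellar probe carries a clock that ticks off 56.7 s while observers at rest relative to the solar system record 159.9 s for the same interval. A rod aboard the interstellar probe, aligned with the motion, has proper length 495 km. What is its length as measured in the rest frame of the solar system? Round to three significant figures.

γ = Δt/Δτ = 159.9/56.7 = 2.82011.
L = L₀/γ = 495/2.82011 = 176 km.

176 km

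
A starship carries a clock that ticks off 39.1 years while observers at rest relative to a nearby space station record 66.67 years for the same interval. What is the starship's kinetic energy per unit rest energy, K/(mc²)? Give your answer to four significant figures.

0.7051

From Δt = γΔτ: γ = 66.67/39.1 = 1.70512.
Since K = (γ−1)mc², K/(mc²) = 1.70512 − 1 = 0.7051.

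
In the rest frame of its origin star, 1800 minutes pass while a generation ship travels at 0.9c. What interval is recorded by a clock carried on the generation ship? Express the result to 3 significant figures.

With β = 0.9, γ = 1/√(1 − 0.9²) = 1/√0.19 = 2.2942.
The moving clock records proper time: Δτ = Δt/γ = 1800/2.2942 = 785 minutes.

785 minutes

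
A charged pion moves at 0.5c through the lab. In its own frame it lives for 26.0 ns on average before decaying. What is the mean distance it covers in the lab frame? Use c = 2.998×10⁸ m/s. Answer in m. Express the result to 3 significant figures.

4.50 m

γ = 1/√(1 − β²) = 1/√(1 − 0.25) = 1/√0.75 = 1/0.866025 = 1.1547.
Lab-frame lifetime: Δt = γτ = 1.1547 × 26.0 ns = 30.022 ns.
Distance: d = vΔt = 0.5 × 2.998×10⁸ m/s × 3.0022×10^-8 s = 4.50 m.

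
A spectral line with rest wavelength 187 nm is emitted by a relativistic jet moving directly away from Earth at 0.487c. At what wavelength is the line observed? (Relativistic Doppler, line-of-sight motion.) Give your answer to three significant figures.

318 nm

Relativistic Doppler for wavelength: λ_obs = λ_src · √((1+β)/(1−β)).
With β = 0.487: factor = √(1.487/0.513) = 1.7025.
λ_obs = 187 × 1.7025 = 318 nm.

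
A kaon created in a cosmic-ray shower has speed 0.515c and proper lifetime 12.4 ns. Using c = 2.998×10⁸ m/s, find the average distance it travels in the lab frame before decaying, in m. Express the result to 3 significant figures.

With β = 0.515, γ = 1/√(1 − 0.515²) = 1/√0.734775 = 1.1666.
Lab-frame lifetime: Δt = γτ = 1.1666 × 12.4 ns = 14.466 ns.
Distance: d = vΔt = 0.515 × 2.998×10⁸ m/s × 1.4466×10^-8 s = 2.23 m.

2.23 m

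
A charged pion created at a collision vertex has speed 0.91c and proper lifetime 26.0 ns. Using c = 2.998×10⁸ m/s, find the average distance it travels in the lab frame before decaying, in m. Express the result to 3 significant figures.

17.1 m

With β = 0.91, γ = 1/√(1 − 0.91²) = 1/√0.1719 = 2.4119.
Lab-frame lifetime: Δt = γτ = 2.4119 × 26.0 ns = 62.709 ns.
Distance: d = vΔt = 0.91 × 2.998×10⁸ m/s × 6.2709×10^-8 s = 17.1 m.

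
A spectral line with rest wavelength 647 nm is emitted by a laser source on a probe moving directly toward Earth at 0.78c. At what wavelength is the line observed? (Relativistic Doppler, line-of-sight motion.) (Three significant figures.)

Relativistic Doppler for wavelength: λ_obs = λ_src · √((1−β)/(1+β)).
With β = 0.78: factor = √(0.22/1.78) = 0.35156.
λ_obs = 647 × 0.35156 = 227 nm.

227 nm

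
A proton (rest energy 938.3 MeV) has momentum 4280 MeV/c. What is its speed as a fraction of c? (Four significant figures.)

0.9768c

pc/(mc²) = 4280/938.3 = 4.5614 = βγ = β/√(1−β²).
So β² = x²/(1 + x²) with x = 4.5614: x² = 20.8064, β² = 20.8064/21.8064 = 0.954142, β = 0.9768.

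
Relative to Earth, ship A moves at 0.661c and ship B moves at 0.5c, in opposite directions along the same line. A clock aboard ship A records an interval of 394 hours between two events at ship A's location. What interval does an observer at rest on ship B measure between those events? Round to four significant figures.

806.7 hours

Speed of ship A in ship B's frame: u = (v_A + v_B)/(1 + v_A v_B/c²) = (0.661 + 0.5)/(1 + 0.661×0.5) = 1.161/1.3305 = 0.8726; |u| = 0.8726c.
γ for this relative speed: γ = 1/√(1 − 0.761431) = 2.0474.
Ship A's interval is proper; time dilation gives Δt_B = γΔτ = 2.0474 × 394 hours = 806.7 hours.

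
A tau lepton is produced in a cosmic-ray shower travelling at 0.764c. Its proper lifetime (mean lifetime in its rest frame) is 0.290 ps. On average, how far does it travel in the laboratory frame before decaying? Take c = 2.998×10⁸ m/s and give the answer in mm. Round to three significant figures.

Lorentz factor: γ = (1 − 0.583696)^(−1/2) = 1.5499.
Lab-frame lifetime: Δt = γτ = 1.5499 × 0.290 ps = 0.44947 ps.
Distance: d = vΔt = 0.764 × 2.998×10⁸ m/s × 4.4947×10^-13 s = 1.03×10^-4 m = 0.103 mm.

0.103 mm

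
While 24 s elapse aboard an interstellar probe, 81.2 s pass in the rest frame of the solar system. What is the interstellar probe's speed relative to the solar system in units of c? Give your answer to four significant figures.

0.9553c

γ = Δt/Δτ = 81.2/24 = 3.3833.
β = √(1 − 1/γ²) = √(1 − 0.0873613) = √0.9126387 = 0.9553.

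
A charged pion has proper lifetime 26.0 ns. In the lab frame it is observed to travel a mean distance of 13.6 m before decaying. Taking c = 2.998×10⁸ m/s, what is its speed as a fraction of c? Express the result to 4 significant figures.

Let x = d/(cτ) = 13.60 m / (2.998×10⁸ m/s × 2.600×10^-8 s) = 1.7448. Since d = βγcτ, x = βγ = β/√(1−β²).
Solving: β² = x²/(1+x²) = 3.04433/4.04433 = 0.75274, so β = 0.8676.

0.8676c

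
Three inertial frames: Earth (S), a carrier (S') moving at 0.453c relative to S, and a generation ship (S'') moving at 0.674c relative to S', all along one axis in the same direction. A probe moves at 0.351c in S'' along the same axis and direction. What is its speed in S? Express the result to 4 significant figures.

0.9320c

First combine the probe and generation ship (S''→S'): u₁ = (0.351 + 0.674)/(1 + 0.351×0.674) = 1.025/1.236574 = 0.8289.
Then combine with the carrier (S'→S): u = (0.8289 + 0.453)/(1 + 0.8289×0.453) = 1.2819/1.3754917 = 0.93196.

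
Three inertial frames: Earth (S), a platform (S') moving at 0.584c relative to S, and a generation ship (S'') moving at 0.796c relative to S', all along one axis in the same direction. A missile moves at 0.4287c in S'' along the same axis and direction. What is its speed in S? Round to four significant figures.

Apply u = (u'+v)/(1+u'v) twice. Missile in the platform frame: (0.4287+0.796)/(1+0.4287·0.796) = 1.2247/1.3412452 = 0.91311c.
That velocity, transformed to the rest frame of Earth: (0.91311+0.584)/(1+0.91311·0.584) = 1.49711/1.53325624 = 0.97643c.

0.9764c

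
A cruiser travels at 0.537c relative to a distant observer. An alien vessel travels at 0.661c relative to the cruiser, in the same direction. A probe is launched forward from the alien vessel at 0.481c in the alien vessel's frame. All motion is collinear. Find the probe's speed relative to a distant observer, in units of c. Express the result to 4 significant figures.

0.9578c

Apply u = (u'+v)/(1+u'v) twice. Probe in the cruiser frame: (0.481+0.661)/(1+0.481·0.661) = 1.142/1.317941 = 0.8665c.
That velocity, transformed to the rest frame of a distant observer: (0.8665+0.537)/(1+0.8665·0.537) = 1.4035/1.4653105 = 0.95782c.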